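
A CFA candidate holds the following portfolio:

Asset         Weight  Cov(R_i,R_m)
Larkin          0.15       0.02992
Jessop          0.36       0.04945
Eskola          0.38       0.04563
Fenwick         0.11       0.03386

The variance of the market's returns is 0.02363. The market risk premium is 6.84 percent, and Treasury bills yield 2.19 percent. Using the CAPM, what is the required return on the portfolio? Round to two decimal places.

14.74%

β_Larkin = 0.02992 / 0.02363 = 1.2662
β_Jessop = 0.04945 / 0.02363 = 2.0927
β_Eskola = 0.04563 / 0.02363 = 1.9310
β_Fenwick = 0.03386 / 0.02363 = 1.4329
β_P = Σ w_i β_i = 0.15×1.2662 + 0.36×2.0927 + 0.38×1.9310 + 0.11×1.4329 = 1.8347
E(R_P) = R_f + β_P × MRP = 2.19% + 1.8347 × 6.84% = 14.74%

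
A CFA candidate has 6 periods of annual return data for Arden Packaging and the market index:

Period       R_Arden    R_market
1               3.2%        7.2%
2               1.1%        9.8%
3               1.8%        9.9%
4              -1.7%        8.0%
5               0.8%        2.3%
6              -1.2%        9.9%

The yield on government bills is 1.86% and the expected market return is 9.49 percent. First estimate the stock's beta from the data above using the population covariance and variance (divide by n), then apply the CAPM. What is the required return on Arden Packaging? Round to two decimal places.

Mean R_i = (3.2 + 1.1 + 1.8 − 1.7 + 0.8 − 1.2) / 6 = 0.6667%
Mean R_m = (7.2 + 9.8 + 9.9 + 8.0 + 2.3 + 9.9) / 6 = 7.8500%
Σ(R_i − R̄_i)(R_m − R̄_m) = -3.4000  ⇒  Cov = -3.4000 / 6 = -0.5667
Σ(R_m − R̄_m)² = 43.4550  ⇒  Var(R_m) = 43.4550 / 6 = 7.2425
β = Cov / Var(R_m) = -0.5667 / 7.2425 = -0.0782
MRP = 9.49% − 1.86% = 7.63%
E(R) = R_f + β × MRP = 1.86% + -0.0782 × 7.63% = 1.26%

1.26%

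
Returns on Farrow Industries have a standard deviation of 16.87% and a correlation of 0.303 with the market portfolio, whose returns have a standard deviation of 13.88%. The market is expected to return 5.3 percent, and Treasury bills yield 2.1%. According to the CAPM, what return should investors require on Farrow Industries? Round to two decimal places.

β = ρ × σ_i / σ_m = 0.303 × 16.87% / 13.88% = 0.3683
MRP = 5.3% − 2.1% = 3.20%
E(R) = 2.1% + 0.3683 × 3.2% = 3.28%

3.28%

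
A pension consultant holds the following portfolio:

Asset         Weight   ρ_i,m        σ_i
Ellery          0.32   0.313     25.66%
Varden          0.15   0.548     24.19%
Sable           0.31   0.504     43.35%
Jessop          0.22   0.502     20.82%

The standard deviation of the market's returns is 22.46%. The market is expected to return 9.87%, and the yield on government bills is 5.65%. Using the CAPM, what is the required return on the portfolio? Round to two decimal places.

β_Ellery = 0.313 × 25.66% / 22.46% = 0.3576
β_Varden = 0.548 × 24.19% / 22.46% = 0.5902
β_Sable = 0.504 × 43.35% / 22.46% = 0.9728
β_Jessop = 0.502 × 20.82% / 22.46% = 0.4653
β_P = Σ w_i β_i = 0.32×0.3576 + 0.15×0.5902 + 0.31×0.9728 + 0.22×0.4653 = 0.6069
MRP = 9.87% − 5.65% = 4.22%
E(R_P) = R_f + β_P × MRP = 5.65% + 0.6069 × 4.22% = 8.21%

8.21%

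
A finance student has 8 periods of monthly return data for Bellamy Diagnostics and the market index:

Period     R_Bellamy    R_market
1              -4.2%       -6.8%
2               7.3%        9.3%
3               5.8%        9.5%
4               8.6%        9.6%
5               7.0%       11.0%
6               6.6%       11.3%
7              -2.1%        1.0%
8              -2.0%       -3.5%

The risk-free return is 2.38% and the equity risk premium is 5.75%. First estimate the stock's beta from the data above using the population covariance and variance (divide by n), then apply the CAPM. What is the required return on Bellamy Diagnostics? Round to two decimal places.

6.36%

Mean R_i = (-4.2 + 7.3 + 5.8 + 8.6 + 7.0 + 6.6 − 2.1 − 2.0) / 8 = 3.3750%
Mean R_m = (-6.8 + 9.3 + 9.5 + 9.6 + 11.0 + 11.3 + 1.0 − 3.5) / 8 = 5.1750%
Σ(R_i − R̄_i)(R_m − R̄_m) = 250.8650  ⇒  Cov = 250.8650 / 8 = 31.3581
Σ(R_m − R̄_m)² = 362.8350  ⇒  Var(R_m) = 362.8350 / 8 = 45.3544
β = Cov / Var(R_m) = 31.3581 / 45.3544 = 0.6914
E(R) = R_f + β × MRP = 2.38% + 0.6914 × 5.75% = 6.36%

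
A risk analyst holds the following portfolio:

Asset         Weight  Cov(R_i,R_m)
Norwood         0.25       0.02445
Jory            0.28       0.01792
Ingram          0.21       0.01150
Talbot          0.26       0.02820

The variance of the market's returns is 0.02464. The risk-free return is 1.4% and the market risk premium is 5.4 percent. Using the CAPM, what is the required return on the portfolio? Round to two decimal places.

β_Norwood = 0.02445 / 0.02464 = 0.9923
β_Jory = 0.01792 / 0.02464 = 0.7273
β_Ingram = 0.01150 / 0.02464 = 0.4667
β_Talbot = 0.02820 / 0.02464 = 1.1445
β_P = Σ w_i β_i = 0.25×0.9923 + 0.28×0.7273 + 0.21×0.4667 + 0.26×1.1445 = 0.8473
E(R_P) = R_f + β_P × MRP = 1.4% + 0.8473 × 5.4% = 5.98%

5.98%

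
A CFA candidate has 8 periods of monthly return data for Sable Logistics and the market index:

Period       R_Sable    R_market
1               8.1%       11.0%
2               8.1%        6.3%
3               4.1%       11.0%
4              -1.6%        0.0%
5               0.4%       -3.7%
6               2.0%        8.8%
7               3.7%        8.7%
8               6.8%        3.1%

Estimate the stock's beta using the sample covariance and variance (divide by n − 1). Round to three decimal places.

Mean R_i = (8.1 + 8.1 + 4.1 − 1.6 + 0.4 + 2.0 + 3.7 + 6.8) / 8 = 3.9500%
Mean R_m = (11.0 + 6.3 + 11.0 + 0.0 − 3.7 + 8.8 + 8.7 + 3.1) / 8 = 5.6500%
Σ(R_i − R̄_i)(R_m − R̄_m) = 76.0800  ⇒  Cov = 76.0800 / 7 = 10.8686
Σ(R_m − R̄_m)² = 202.7400  ⇒  Var(R_m) = 202.7400 / 7 = 28.9629
β = Cov / Var(R_m) = 10.8686 / 28.9629 = 0.3753

0.375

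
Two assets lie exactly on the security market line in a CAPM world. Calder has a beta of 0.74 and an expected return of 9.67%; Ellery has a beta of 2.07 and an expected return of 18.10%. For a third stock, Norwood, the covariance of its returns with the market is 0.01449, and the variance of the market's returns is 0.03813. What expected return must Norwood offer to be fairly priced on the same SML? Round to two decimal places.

MRP = (18.10% − 9.67%) / (2.07 − 0.74) = 6.3383%
R_f = 9.67% − 0.74 × 6.3383% = 4.9797%
β_Norwood = Cov / Var(R_m) = 0.01449 / 0.03813 = 0.3800
E(R_Norwood) = R_f + β × MRP = 4.9797% + 0.3800 × 6.3383% = 7.39%

7.39%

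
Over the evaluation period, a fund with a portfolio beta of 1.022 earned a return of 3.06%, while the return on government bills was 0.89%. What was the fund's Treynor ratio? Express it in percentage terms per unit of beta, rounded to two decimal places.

Treynor = (R_P − R_f) / β_P = (3.06% − 0.89%) / 1.0220 = 2.17% / 1.0220 = 2.12%

2.12%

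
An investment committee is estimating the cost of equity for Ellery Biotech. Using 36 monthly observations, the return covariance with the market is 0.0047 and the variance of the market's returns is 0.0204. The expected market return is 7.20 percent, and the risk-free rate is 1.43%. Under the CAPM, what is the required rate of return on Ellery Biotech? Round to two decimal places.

β = Cov(R_i, R_m) / Var(R_m) = 0.0047 / 0.0204 = 0.2304
MRP = 7.20% − 1.43% = 5.77%
E(R) = R_f + β × MRP = 1.43% + 0.2304 × 5.77% = 2.76%

2.76%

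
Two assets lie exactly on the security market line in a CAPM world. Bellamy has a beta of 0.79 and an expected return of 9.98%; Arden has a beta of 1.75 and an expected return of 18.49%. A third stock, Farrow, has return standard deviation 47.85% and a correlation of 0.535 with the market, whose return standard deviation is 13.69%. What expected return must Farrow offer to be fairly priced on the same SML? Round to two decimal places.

19.55%

MRP = (18.49% − 9.98%) / (1.75 − 0.79) = 8.8646%
R_f = 9.98% − 0.79 × 8.8646% = 2.9770%
β_Farrow = ρ·σ_i/σ_m = 0.535 × 47.85 / 13.69 = 1.8700
E(R_Farrow) = R_f + β × MRP = 2.9770% + 1.8700 × 8.8646% = 19.55%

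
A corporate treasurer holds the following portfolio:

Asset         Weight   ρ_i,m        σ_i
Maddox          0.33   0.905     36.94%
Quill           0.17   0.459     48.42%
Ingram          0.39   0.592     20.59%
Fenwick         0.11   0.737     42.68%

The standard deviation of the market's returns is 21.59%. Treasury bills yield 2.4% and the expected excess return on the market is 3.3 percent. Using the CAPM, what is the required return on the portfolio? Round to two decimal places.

β_Maddox = 0.905 × 36.94% / 21.59% = 1.5484
β_Quill = 0.459 × 48.42% / 21.59% = 1.0294
β_Ingram = 0.592 × 20.59% / 21.59% = 0.5646
β_Fenwick = 0.737 × 42.68% / 21.59% = 1.4569
β_P = Σ w_i β_i = 0.33×1.5484 + 0.17×1.0294 + 0.39×0.5646 + 0.11×1.4569 = 1.0664
E(R_P) = R_f + β_P × MRP = 2.4% + 1.0664 × 3.3% = 5.92%

5.92%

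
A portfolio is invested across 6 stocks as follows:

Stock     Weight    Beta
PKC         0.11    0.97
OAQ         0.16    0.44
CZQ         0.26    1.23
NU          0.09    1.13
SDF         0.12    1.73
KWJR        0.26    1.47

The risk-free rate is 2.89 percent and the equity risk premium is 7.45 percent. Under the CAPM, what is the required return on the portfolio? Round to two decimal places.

β_P = Σ w_i β_i = 0.11×0.97 + 0.16×0.44 + 0.26×1.23 + 0.09×1.13 + 0.12×1.73 + 0.26×1.47 = 1.1884
E(R_P) = R_f + β_P × MRP = 2.89% + 1.1884 × 7.45% = 11.74%

11.74%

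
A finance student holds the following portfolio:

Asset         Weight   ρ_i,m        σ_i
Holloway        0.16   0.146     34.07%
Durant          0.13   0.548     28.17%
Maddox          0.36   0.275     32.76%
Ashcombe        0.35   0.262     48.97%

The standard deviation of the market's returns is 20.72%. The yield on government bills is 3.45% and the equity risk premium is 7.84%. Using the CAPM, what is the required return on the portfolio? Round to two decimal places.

β_Holloway = 0.146 × 34.07% / 20.72% = 0.2401
β_Durant = 0.548 × 28.17% / 20.72% = 0.7450
β_Maddox = 0.275 × 32.76% / 20.72% = 0.4348
β_Ashcombe = 0.262 × 48.97% / 20.72% = 0.6192
β_P = Σ w_i β_i = 0.16×0.2401 + 0.13×0.7450 + 0.36×0.4348 + 0.35×0.6192 = 0.5085
E(R_P) = R_f + β_P × MRP = 3.45% + 0.5085 × 7.84% = 7.44%

7.44%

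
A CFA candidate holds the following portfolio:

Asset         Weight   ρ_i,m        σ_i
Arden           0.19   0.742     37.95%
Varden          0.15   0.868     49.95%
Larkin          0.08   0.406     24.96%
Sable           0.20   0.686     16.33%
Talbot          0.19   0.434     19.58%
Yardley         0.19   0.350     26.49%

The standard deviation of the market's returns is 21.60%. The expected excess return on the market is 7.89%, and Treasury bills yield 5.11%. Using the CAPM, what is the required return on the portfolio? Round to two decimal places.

11.79%

β_Arden = 0.742 × 37.95% / 21.60% = 1.3037
β_Varden = 0.868 × 49.95% / 21.60% = 2.0073
β_Larkin = 0.406 × 24.96% / 21.60% = 0.4692
β_Sable = 0.686 × 16.33% / 21.60% = 0.5186
β_Talbot = 0.434 × 19.58% / 21.60% = 0.3934
β_Yardley = 0.350 × 26.49% / 21.60% = 0.4292
β_P = Σ w_i β_i = 0.19×1.3037 + 0.15×2.0073 + 0.08×0.4692 + 0.20×0.5186 + 0.19×0.3934 + 0.19×0.4292 = 0.8463
E(R_P) = R_f + β_P × MRP = 5.11% + 0.8463 × 7.89% = 11.79%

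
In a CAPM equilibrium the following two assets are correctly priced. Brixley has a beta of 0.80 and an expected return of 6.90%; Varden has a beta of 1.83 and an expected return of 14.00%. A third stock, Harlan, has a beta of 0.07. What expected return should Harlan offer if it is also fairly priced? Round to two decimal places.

1.87%

MRP (SML slope) = (14.00% − 6.90%) / (1.83 − 0.80) = 7.10% / 1.03 = 6.8932%
R_f (intercept) = 6.90% − 0.80 × 6.8932% = 1.3854%
E(R_Harlan) = R_f + β × MRP = 1.3854% + 0.07 × 6.8932% = 1.87%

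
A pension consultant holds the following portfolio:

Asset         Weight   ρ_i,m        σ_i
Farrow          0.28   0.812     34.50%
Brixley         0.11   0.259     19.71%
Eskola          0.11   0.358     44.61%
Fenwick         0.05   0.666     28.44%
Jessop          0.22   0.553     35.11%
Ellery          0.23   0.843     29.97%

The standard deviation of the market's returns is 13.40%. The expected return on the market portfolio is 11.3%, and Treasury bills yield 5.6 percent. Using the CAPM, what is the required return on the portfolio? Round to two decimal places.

14.61%

β_Farrow = 0.812 × 34.50% / 13.40% = 2.0906
β_Brixley = 0.259 × 19.71% / 13.40% = 0.3810
β_Eskola = 0.358 × 44.61% / 13.40% = 1.1918
β_Fenwick = 0.666 × 28.44% / 13.40% = 1.4135
β_Jessop = 0.553 × 35.11% / 13.40% = 1.4489
β_Ellery = 0.843 × 29.97% / 13.40% = 1.8854
β_P = Σ w_i β_i = 0.28×2.0906 + 0.11×0.3810 + 0.11×1.1918 + 0.05×1.4135 + 0.22×1.4489 + 0.23×1.8854 = 1.5815
MRP = 11.3% − 5.6% = 5.70%
E(R_P) = R_f + β_P × MRP = 5.6% + 1.5815 × 5.7% = 14.61%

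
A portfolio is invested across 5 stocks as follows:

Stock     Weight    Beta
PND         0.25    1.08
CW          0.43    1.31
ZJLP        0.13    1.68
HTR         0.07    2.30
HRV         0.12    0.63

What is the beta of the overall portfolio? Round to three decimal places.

1.288

β_P = Σ w_i β_i = 0.25×1.08 + 0.43×1.31 + 0.13×1.68 + 0.07×2.30 + 0.12×0.63 = 1.2883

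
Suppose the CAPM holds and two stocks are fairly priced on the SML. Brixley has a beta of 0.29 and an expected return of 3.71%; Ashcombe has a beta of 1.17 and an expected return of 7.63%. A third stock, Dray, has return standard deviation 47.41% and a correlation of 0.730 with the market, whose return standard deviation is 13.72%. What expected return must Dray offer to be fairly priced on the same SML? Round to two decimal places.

13.65%

MRP = (7.63% − 3.71%) / (1.17 − 0.29) = 4.4545%
R_f = 3.71% − 0.29 × 4.4545% = 2.4182%
β_Dray = ρ·σ_i/σ_m = 0.730 × 47.41 / 13.72 = 2.5225
E(R_Dray) = R_f + β × MRP = 2.4182% + 2.5225 × 4.4545% = 13.65%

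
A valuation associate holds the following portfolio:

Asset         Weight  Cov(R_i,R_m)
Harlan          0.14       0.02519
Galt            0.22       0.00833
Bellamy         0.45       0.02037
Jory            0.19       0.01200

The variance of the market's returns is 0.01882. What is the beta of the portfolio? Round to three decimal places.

β_Harlan = 0.02519 / 0.01882 = 1.3385
β_Galt = 0.00833 / 0.01882 = 0.4426
β_Bellamy = 0.02037 / 0.01882 = 1.0824
β_Jory = 0.01200 / 0.01882 = 0.6376
β_P = Σ w_i β_i = 0.14×1.3385 + 0.22×0.4426 + 0.45×1.0824 + 0.19×0.6376 = 0.8930

0.893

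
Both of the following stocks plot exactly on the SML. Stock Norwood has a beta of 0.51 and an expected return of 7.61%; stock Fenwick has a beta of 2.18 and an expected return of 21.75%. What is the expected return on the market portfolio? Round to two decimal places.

Both satisfy E(R) = R_f + β·MRP, so the slope of the SML is
MRP = (21.75% − 7.61%) / (2.18 − 0.51) = 14.14% / 1.67 = 8.4671%
R_f = E(R_Norwood) − β_Norwood·MRP = 7.61% − 0.51 × 8.4671% = 3.2918%
E(R_m) = R_f + MRP = 3.2918% + 8.4671% = 11.76%

11.76%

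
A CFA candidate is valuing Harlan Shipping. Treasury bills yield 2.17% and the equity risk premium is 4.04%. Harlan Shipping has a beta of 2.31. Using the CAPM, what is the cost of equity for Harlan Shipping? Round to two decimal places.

E(R) = R_f + β × MRP = 2.17% + 2.31 × 4.04% = 11.50%

11.50%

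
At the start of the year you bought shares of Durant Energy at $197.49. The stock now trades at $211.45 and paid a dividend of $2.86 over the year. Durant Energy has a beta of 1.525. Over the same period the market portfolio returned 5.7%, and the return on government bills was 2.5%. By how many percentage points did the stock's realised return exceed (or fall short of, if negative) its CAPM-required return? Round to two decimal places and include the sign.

Realised HPR = (P1 + D1 − P0) / P0 = (211.45 + 2.86 − 197.49) / 197.49 = 16.82 / 197.49 = 8.5169%
MRP = 5.7% − 2.5% = 3.20%
CAPM required = R_f + β·MRP = 2.5% + 1.525 × 3.2% = 7.3800%
α = realised − required = 8.5169% − 7.3800% = +1.14%

+1.14%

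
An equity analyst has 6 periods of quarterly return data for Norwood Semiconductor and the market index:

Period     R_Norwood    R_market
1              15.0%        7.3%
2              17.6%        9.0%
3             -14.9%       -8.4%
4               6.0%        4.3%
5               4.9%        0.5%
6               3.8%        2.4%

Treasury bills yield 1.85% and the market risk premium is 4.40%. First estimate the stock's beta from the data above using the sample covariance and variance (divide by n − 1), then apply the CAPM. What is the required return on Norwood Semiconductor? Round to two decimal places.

9.87%

Mean R_i = (15.0 + 17.6 − 14.9 + 6.0 + 4.9 + 3.8) / 6 = 5.4000%
Mean R_m = (7.3 + 9.0 − 8.4 + 4.3 + 0.5 + 2.4) / 6 = 2.5167%
Σ(R_i − R̄_i)(R_m − R̄_m) = 348.8900  ⇒  Cov = 348.8900 / 5 = 69.7780
Σ(R_m − R̄_m)² = 191.3483  ⇒  Var(R_m) = 191.3483 / 5 = 38.2697
β = Cov / Var(R_m) = 69.7780 / 38.2697 = 1.8233
E(R) = R_f + β × MRP = 1.85% + 1.8233 × 4.40% = 9.87%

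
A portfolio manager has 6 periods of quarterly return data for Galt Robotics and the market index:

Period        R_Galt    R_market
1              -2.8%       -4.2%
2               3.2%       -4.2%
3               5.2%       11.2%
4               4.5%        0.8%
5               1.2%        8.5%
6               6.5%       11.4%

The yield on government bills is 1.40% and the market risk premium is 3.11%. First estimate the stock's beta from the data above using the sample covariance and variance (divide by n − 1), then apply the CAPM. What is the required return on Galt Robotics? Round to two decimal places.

2.26%

Mean R_i = (-2.8 + 3.2 + 5.2 + 4.5 + 1.2 + 6.5) / 6 = 2.9667%
Mean R_m = (-4.2 − 4.2 + 11.2 + 0.8 + 8.5 + 11.4) / 6 = 3.9167%
Σ(R_i − R̄_i)(R_m − R̄_m) = 74.7433  ⇒  Cov = 74.7433 / 5 = 14.9487
Σ(R_m − R̄_m)² = 271.5283  ⇒  Var(R_m) = 271.5283 / 5 = 54.3057
β = Cov / Var(R_m) = 14.9487 / 54.3057 = 0.2753
E(R) = R_f + β × MRP = 1.40% + 0.2753 × 3.11% = 2.26%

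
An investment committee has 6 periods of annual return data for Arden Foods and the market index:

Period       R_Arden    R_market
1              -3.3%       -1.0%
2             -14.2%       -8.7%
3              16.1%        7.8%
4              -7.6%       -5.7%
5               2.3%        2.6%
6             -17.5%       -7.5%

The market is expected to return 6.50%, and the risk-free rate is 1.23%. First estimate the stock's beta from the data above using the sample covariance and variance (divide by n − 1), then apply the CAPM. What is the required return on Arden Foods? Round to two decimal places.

Mean R_i = (-3.3 − 14.2 + 16.1 − 7.6 + 2.3 − 17.5) / 6 = -4.0333%
Mean R_m = (-1.0 − 8.7 + 7.8 − 5.7 + 2.6 − 7.5) / 6 = -2.0833%
Σ(R_i − R̄_i)(R_m − R̄_m) = 382.5533  ⇒  Cov = 382.5533 / 5 = 76.5107
Σ(R_m − R̄_m)² = 206.9883  ⇒  Var(R_m) = 206.9883 / 5 = 41.3977
β = Cov / Var(R_m) = 76.5107 / 41.3977 = 1.8482
MRP = 6.50% − 1.23% = 5.27%
E(R) = R_f + β × MRP = 1.23% + 1.8482 × 5.27% = 10.97%

10.97%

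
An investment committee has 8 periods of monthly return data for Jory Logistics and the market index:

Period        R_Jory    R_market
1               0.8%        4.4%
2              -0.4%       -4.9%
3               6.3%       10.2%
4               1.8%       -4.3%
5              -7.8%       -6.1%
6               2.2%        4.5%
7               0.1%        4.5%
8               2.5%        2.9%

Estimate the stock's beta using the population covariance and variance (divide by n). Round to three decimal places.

0.506

Mean R_i = (0.8 − 0.4 + 6.3 + 1.8 − 7.8 + 2.2 + 0.1 + 2.5) / 8 = 0.6875%
Mean R_m = (4.4 − 4.9 + 10.2 − 4.3 − 6.1 + 4.5 + 4.5 + 2.9) / 8 = 1.4000%
Σ(R_i − R̄_i)(R_m − R̄_m) = 119.4800  ⇒  Cov = 119.4800 / 8 = 14.9350
Σ(R_m − R̄_m)² = 236.3400  ⇒  Var(R_m) = 236.3400 / 8 = 29.5425
β = Cov / Var(R_m) = 14.9350 / 29.5425 = 0.5055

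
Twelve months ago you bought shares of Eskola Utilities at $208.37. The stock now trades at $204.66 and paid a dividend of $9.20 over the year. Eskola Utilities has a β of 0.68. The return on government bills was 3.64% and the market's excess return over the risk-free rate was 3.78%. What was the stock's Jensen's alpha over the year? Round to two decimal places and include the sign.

-3.58%

Realised HPR = (P1 + D1 − P0) / P0 = (204.66 + 9.20 − 208.37) / 208.37 = 5.49 / 208.37 = 2.6347%
CAPM required = R_f + β·MRP = 3.64% + 0.68 × 3.78% = 6.2104%
α = realised − required = 2.6347% − 6.2104% = -3.58%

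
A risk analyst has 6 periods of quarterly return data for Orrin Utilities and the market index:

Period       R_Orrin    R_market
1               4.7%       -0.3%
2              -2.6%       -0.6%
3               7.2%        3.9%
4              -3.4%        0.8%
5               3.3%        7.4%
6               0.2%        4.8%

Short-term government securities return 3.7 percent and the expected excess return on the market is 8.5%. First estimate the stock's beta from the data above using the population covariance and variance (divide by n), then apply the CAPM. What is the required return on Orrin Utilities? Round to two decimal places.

7.97%

Mean R_i = (4.7 − 2.6 + 7.2 − 3.4 + 3.3 + 0.2) / 6 = 1.5667%
Mean R_m = (-0.3 − 0.6 + 3.9 + 0.8 + 7.4 + 4.8) / 6 = 2.6667%
Σ(R_i − R̄_i)(R_m − R̄_m) = 25.8233  ⇒  Cov = 25.8233 / 6 = 4.3039
Σ(R_m − R̄_m)² = 51.4333  ⇒  Var(R_m) = 51.4333 / 6 = 8.5722
β = Cov / Var(R_m) = 4.3039 / 8.5722 = 0.5021
E(R) = R_f + β × MRP = 3.7% + 0.5021 × 8.5% = 7.97%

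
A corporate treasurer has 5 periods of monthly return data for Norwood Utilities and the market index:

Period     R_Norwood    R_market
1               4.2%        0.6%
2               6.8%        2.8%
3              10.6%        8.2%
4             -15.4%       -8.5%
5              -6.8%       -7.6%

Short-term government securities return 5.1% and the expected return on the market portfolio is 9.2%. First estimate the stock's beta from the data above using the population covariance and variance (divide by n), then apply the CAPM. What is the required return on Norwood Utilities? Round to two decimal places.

11.01%

Mean R_i = (4.2 + 6.8 + 10.6 − 15.4 − 6.8) / 5 = -0.1200%
Mean R_m = (0.6 + 2.8 + 8.2 − 8.5 − 7.6) / 5 = -0.9000%
Σ(R_i − R̄_i)(R_m − R̄_m) = 290.5200  ⇒  Cov = 290.5200 / 5 = 58.1040
Σ(R_m − R̄_m)² = 201.4000  ⇒  Var(R_m) = 201.4000 / 5 = 40.2800
β = Cov / Var(R_m) = 58.1040 / 40.2800 = 1.4425
MRP = 9.2% − 5.1% = 4.10%
E(R) = R_f + β × MRP = 5.1% + 1.4425 × 4.1% = 11.01%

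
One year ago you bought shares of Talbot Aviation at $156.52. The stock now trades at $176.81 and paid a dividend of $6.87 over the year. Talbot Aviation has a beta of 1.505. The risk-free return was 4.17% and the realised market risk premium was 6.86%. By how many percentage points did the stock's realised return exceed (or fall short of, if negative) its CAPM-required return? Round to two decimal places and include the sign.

+2.86%

Realised HPR = (P1 + D1 − P0) / P0 = (176.81 + 6.87 − 156.52) / 156.52 = 27.16 / 156.52 = 17.3524%
CAPM required = R_f + β·MRP = 4.17% + 1.505 × 6.86% = 14.49430%
α = realised − required = 17.3524% − 14.49430% = +2.86%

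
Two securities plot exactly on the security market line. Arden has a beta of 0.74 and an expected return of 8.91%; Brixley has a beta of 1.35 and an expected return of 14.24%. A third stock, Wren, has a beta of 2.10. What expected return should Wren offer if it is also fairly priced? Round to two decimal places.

20.79%

MRP (SML slope) = (14.24% − 8.91%) / (1.35 − 0.74) = 5.33% / 0.61 = 8.7377%
R_f (intercept) = 8.91% − 0.74 × 8.7377% = 2.4441%
E(R_Wren) = R_f + β × MRP = 2.4441% + 2.10 × 8.7377% = 20.79%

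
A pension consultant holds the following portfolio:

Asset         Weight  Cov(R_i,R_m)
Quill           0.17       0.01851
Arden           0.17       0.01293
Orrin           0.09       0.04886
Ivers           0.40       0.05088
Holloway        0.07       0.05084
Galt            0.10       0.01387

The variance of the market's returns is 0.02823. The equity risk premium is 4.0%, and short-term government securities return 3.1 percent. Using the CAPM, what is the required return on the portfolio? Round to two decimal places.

β_Quill = 0.01851 / 0.02823 = 0.6557
β_Arden = 0.01293 / 0.02823 = 0.4580
β_Orrin = 0.04886 / 0.02823 = 1.7308
β_Ivers = 0.05088 / 0.02823 = 1.8023
β_Holloway = 0.05084 / 0.02823 = 1.8009
β_Galt = 0.01387 / 0.02823 = 0.4913
β_P = Σ w_i β_i = 0.17×0.6557 + 0.17×0.4580 + 0.09×1.7308 + 0.40×1.8023 + 0.07×1.8009 + 0.10×0.4913 = 1.2412
E(R_P) = R_f + β_P × MRP = 3.1% + 1.2412 × 4.0% = 8.06%

8.06%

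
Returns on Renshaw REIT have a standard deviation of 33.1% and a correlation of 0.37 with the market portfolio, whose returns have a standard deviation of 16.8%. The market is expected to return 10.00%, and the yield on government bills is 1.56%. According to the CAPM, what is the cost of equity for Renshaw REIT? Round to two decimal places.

7.71%

β = ρ × σ_i / σ_m = 0.37 × 33.1% / 16.8% = 0.7290
MRP = 10.00% − 1.56% = 8.44%
E(R) = 1.56% + 0.7290 × 8.44% = 7.71%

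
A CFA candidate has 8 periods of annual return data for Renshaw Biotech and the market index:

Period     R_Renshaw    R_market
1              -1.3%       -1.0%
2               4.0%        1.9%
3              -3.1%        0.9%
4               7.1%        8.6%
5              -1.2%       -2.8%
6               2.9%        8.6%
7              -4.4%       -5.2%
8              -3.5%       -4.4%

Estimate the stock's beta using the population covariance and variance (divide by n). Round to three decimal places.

Mean R_i = (-1.3 + 4.0 − 3.1 + 7.1 − 1.2 + 2.9 − 4.4 − 3.5) / 8 = 0.0625%
Mean R_m = (-1.0 + 1.9 + 0.9 + 8.6 − 2.8 + 8.6 − 5.2 − 4.4) / 8 = 0.8250%
Σ(R_i − R̄_i)(R_m − R̄_m) = 133.3375  ⇒  Cov = 133.3375 / 8 = 16.6672
Σ(R_m − R̄_m)² = 202.1350  ⇒  Var(R_m) = 202.1350 / 8 = 25.2669
β = Cov / Var(R_m) = 16.6672 / 25.2669 = 0.6596

0.660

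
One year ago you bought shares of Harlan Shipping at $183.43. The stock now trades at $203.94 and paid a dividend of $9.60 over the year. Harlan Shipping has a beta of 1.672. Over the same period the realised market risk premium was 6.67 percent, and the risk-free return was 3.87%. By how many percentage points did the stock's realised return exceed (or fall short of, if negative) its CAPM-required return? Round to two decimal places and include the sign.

+1.39%

Realised HPR = (P1 + D1 − P0) / P0 = (203.94 + 9.60 − 183.43) / 183.43 = 30.11 / 183.43 = 16.4150%
CAPM required = R_f + β·MRP = 3.87% + 1.672 × 6.67% = 15.02224%
α = realised − required = 16.4150% − 15.02224% = +1.39%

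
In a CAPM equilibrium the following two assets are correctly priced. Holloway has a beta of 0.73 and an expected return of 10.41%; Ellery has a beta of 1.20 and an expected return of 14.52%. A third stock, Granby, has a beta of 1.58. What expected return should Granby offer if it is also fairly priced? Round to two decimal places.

17.84%

MRP (SML slope) = (14.52% − 10.41%) / (1.20 − 0.73) = 4.11% / 0.47 = 8.7447%
R_f (intercept) = 10.41% − 0.73 × 8.7447% = 4.0264%
E(R_Granby) = R_f + β × MRP = 4.0264% + 1.58 × 8.7447% = 17.84%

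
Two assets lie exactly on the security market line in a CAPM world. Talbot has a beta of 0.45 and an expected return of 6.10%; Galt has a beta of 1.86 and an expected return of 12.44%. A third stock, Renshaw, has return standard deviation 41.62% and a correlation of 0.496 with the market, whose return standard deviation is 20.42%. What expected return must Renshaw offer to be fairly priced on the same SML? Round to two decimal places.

8.62%

MRP = (12.44% − 6.10%) / (1.86 − 0.45) = 4.4965%
R_f = 6.10% − 0.45 × 4.4965% = 4.0766%
β_Renshaw = ρ·σ_i/σ_m = 0.496 × 41.62 / 20.42 = 1.0109
E(R_Renshaw) = R_f + β × MRP = 4.0766% + 1.0109 × 4.4965% = 8.62%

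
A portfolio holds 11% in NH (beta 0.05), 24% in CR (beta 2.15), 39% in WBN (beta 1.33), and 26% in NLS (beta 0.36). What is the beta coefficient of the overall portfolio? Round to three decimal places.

β_P = Σ w_i β_i = 0.11×0.05 + 0.24×2.15 + 0.39×1.33 + 0.26×0.36 = 1.1338

1.134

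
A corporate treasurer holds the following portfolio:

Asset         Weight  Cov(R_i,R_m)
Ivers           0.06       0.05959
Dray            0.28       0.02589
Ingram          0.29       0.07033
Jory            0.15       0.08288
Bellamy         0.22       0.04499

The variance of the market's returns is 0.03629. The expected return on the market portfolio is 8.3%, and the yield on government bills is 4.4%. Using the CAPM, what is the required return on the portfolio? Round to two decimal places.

10.15%

β_Ivers = 0.05959 / 0.03629 = 1.6421
β_Dray = 0.02589 / 0.03629 = 0.7134
β_Ingram = 0.07033 / 0.03629 = 1.9380
β_Jory = 0.08288 / 0.03629 = 2.2838
β_Bellamy = 0.04499 / 0.03629 = 1.2397
β_P = Σ w_i β_i = 0.06×1.6421 + 0.28×0.7134 + 0.29×1.9380 + 0.15×2.2838 + 0.22×1.2397 = 1.4756
MRP = 8.3% − 4.4% = 3.90%
E(R_P) = R_f + β_P × MRP = 4.4% + 1.4756 × 3.9% = 10.15%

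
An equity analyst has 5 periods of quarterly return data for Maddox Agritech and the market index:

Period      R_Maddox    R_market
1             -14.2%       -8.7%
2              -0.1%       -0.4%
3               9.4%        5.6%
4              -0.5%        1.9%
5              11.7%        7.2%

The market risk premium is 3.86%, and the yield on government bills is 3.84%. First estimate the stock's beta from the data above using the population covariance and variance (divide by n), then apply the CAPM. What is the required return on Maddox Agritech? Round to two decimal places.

10.07%

Mean R_i = (-14.2 − 0.1 + 9.4 − 0.5 + 11.7) / 5 = 1.2600%
Mean R_m = (-8.7 − 0.4 + 5.6 + 1.9 + 7.2) / 5 = 1.1200%
Σ(R_i − R̄_i)(R_m − R̄_m) = 252.4540  ⇒  Cov = 252.4540 / 5 = 50.4908
Σ(R_m − R̄_m)² = 156.3880  ⇒  Var(R_m) = 156.3880 / 5 = 31.2776
β = Cov / Var(R_m) = 50.4908 / 31.2776 = 1.6143
E(R) = R_f + β × MRP = 3.84% + 1.6143 × 3.86% = 10.07%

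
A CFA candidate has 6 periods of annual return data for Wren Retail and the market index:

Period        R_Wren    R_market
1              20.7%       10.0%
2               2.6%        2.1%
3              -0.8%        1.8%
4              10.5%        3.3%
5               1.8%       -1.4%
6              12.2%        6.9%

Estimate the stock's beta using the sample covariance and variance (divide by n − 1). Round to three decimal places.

1.818

Mean R_i = (20.7 + 2.6 − 0.8 + 10.5 + 1.8 + 12.2) / 6 = 7.8333%
Mean R_m = (10.0 + 2.1 + 1.8 + 3.3 − 1.4 + 6.9) / 6 = 3.7833%
Σ(R_i − R̄_i)(R_m − R̄_m) = 149.5133  ⇒  Cov = 149.5133 / 5 = 29.9027
Σ(R_m − R̄_m)² = 82.2283  ⇒  Var(R_m) = 82.2283 / 5 = 16.4457
β = Cov / Var(R_m) = 29.9027 / 16.4457 = 1.8183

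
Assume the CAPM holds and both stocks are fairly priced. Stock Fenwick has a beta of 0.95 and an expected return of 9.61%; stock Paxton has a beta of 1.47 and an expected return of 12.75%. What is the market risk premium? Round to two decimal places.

6.04%

Both satisfy E(R) = R_f + β·MRP, so the slope of the SML is
MRP = (12.75% − 9.61%) / (1.47 − 0.95) = 3.14% / 0.52 = 6.0385%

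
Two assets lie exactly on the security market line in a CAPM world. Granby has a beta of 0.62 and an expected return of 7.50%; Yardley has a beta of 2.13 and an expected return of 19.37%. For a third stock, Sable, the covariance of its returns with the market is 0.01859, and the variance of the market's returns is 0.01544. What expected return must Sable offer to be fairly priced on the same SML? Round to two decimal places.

12.09%

MRP = (19.37% − 7.50%) / (2.13 − 0.62) = 7.8609%
R_f = 7.50% − 0.62 × 7.8609% = 2.6262%
β_Sable = Cov / Var(R_m) = 0.01859 / 0.01544 = 1.2040
E(R_Sable) = R_f + β × MRP = 2.6262% + 1.2040 × 7.8609% = 12.09%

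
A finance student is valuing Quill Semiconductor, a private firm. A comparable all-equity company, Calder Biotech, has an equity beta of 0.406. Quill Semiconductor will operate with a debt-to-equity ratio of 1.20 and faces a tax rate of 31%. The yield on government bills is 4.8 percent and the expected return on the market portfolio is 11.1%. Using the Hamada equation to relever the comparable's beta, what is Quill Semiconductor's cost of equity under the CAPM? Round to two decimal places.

β_L = β_U × [1 + (1 − t)(D/E)] = 0.406 × [1 + (1 − 0.31) × 1.20]
    = 0.406 × [1 + 0.69 × 1.20] = 0.406 × 1.8280 = 0.7422
MRP = 11.1% − 4.8% = 6.30%
E(R) = R_f + β_L × MRP = 4.8% + 0.7422 × 6.3% = 9.48%

9.48%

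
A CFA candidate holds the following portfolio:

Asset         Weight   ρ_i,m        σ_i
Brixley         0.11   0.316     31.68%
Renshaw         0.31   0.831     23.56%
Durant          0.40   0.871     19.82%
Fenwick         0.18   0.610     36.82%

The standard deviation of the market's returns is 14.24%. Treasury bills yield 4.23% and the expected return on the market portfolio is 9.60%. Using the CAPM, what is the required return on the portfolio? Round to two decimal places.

β_Brixley = 0.316 × 31.68% / 14.24% = 0.7030
β_Renshaw = 0.831 × 23.56% / 14.24% = 1.3749
β_Durant = 0.871 × 19.82% / 14.24% = 1.2123
β_Fenwick = 0.610 × 36.82% / 14.24% = 1.5773
β_P = Σ w_i β_i = 0.11×0.7030 + 0.31×1.3749 + 0.40×1.2123 + 0.18×1.5773 = 1.2724
MRP = 9.60% − 4.23% = 5.37%
E(R_P) = R_f + β_P × MRP = 4.23% + 1.2724 × 5.37% = 11.06%

11.06%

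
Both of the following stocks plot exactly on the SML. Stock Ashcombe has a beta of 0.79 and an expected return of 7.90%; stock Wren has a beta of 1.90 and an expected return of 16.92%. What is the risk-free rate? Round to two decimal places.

1.48%

Both satisfy E(R) = R_f + β·MRP, so the slope of the SML is
MRP = (16.92% − 7.90%) / (1.90 − 0.79) = 9.02% / 1.11 = 8.1261%
R_f = E(R_Ashcombe) − β_Ashcombe·MRP = 7.90% − 0.79 × 8.1261% = 1.4804%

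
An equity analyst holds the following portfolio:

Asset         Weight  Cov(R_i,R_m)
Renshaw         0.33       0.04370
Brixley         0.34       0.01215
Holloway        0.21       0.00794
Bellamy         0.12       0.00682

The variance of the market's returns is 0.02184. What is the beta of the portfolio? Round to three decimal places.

β_Renshaw = 0.04370 / 0.02184 = 2.0009
β_Brixley = 0.01215 / 0.02184 = 0.5563
β_Holloway = 0.00794 / 0.02184 = 0.3636
β_Bellamy = 0.00682 / 0.02184 = 0.3123
β_P = Σ w_i β_i = 0.33×2.0009 + 0.34×0.5563 + 0.21×0.3636 + 0.12×0.3123 = 0.9633

0.963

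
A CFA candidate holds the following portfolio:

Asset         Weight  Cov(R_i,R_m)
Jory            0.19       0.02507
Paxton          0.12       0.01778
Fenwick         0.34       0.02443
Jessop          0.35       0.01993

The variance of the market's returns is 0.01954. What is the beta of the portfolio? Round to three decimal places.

β_Jory = 0.02507 / 0.01954 = 1.2830
β_Paxton = 0.01778 / 0.01954 = 0.9099
β_Fenwick = 0.02443 / 0.01954 = 1.2503
β_Jessop = 0.01993 / 0.01954 = 1.0200
β_P = Σ w_i β_i = 0.19×1.2830 + 0.12×0.9099 + 0.34×1.2503 + 0.35×1.0200 = 1.1351

1.135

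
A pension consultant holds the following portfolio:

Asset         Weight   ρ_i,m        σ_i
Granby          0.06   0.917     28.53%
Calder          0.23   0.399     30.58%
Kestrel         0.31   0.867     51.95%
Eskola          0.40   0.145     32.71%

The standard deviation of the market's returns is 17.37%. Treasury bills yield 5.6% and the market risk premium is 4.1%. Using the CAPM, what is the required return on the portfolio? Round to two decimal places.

β_Granby = 0.917 × 28.53% / 17.37% = 1.5062
β_Calder = 0.399 × 30.58% / 17.37% = 0.7024
β_Kestrel = 0.867 × 51.95% / 17.37% = 2.5930
β_Eskola = 0.145 × 32.71% / 17.37% = 0.2731
β_P = Σ w_i β_i = 0.06×1.5062 + 0.23×0.7024 + 0.31×2.5930 + 0.40×0.2731 = 1.1650
E(R_P) = R_f + β_P × MRP = 5.6% + 1.1650 × 4.1% = 10.38%

10.38%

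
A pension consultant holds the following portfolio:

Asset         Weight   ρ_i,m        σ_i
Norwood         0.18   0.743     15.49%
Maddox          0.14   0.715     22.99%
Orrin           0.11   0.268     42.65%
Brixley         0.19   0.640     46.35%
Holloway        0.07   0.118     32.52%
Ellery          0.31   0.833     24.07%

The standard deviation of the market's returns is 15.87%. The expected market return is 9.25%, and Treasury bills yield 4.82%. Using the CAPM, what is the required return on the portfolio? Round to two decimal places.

9.77%

β_Norwood = 0.743 × 15.49% / 15.87% = 0.7252
β_Maddox = 0.715 × 22.99% / 15.87% = 1.0358
β_Orrin = 0.268 × 42.65% / 15.87% = 0.7202
β_Brixley = 0.640 × 46.35% / 15.87% = 1.8692
β_Holloway = 0.118 × 32.52% / 15.87% = 0.2418
β_Ellery = 0.833 × 24.07% / 15.87% = 1.2634
β_P = Σ w_i β_i = 0.18×0.7252 + 0.14×1.0358 + 0.11×0.7202 + 0.19×1.8692 + 0.07×0.2418 + 0.31×1.2634 = 1.1185
MRP = 9.25% − 4.82% = 4.43%
E(R_P) = R_f + β_P × MRP = 4.82% + 1.1185 × 4.43% = 9.77%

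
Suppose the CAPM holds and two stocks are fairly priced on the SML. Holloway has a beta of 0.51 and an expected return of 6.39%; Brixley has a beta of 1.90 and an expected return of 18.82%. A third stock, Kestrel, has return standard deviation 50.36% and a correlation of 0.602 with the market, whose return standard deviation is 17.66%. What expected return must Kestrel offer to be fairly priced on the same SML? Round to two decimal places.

MRP = (18.82% − 6.39%) / (1.90 − 0.51) = 8.9424%
R_f = 6.39% − 0.51 × 8.9424% = 1.8294%
β_Kestrel = ρ·σ_i/σ_m = 0.602 × 50.36 / 17.66 = 1.7167
E(R_Kestrel) = R_f + β × MRP = 1.8294% + 1.7167 × 8.9424% = 17.18%

17.18%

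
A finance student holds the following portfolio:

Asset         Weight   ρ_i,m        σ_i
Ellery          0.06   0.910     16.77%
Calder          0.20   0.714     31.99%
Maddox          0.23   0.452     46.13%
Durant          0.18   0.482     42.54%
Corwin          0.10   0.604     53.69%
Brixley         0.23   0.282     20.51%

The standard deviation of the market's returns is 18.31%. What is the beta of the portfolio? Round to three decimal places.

1.013

β_Ellery = 0.910 × 16.77% / 18.31% = 0.8335
β_Calder = 0.714 × 31.99% / 18.31% = 1.2475
β_Maddox = 0.452 × 46.13% / 18.31% = 1.1388
β_Durant = 0.482 × 42.54% / 18.31% = 1.1198
β_Corwin = 0.604 × 53.69% / 18.31% = 1.7711
β_Brixley = 0.282 × 20.51% / 18.31% = 0.3159
β_P = Σ w_i β_i = 0.06×0.8335 + 0.20×1.2475 + 0.23×1.1388 + 0.18×1.1198 + 0.10×1.7711 + 0.23×0.3159 = 1.0128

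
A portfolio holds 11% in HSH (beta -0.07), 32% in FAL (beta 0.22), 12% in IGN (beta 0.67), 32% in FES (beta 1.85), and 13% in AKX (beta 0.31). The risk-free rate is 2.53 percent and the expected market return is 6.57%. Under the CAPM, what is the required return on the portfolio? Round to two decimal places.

β_P = Σ w_i β_i = 0.11×-0.07 + 0.32×0.22 + 0.12×0.67 + 0.32×1.85 + 0.13×0.31 = 0.7754
MRP = 6.57% − 2.53% = 4.04%
E(R_P) = R_f + β_P × MRP = 2.53% + 0.7754 × 4.04% = 5.66%

5.66%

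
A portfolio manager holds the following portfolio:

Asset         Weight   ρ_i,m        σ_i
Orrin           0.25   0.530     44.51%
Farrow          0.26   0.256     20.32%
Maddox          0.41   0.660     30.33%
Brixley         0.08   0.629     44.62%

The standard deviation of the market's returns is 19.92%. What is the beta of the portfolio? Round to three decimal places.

β_Orrin = 0.530 × 44.51% / 19.92% = 1.1843
β_Farrow = 0.256 × 20.32% / 19.92% = 0.2611
β_Maddox = 0.660 × 30.33% / 19.92% = 1.0049
β_Brixley = 0.629 × 44.62% / 19.92% = 1.4089
β_P = Σ w_i β_i = 0.25×1.1843 + 0.26×0.2611 + 0.41×1.0049 + 0.08×1.4089 = 0.8887

0.889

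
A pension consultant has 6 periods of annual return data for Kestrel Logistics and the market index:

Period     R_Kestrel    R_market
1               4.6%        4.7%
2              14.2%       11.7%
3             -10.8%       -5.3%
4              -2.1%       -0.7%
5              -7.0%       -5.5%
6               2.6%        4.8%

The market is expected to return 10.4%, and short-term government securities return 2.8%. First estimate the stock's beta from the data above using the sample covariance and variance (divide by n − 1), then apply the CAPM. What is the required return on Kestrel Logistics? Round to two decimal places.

Mean R_i = (4.6 + 14.2 − 10.8 − 2.1 − 7.0 + 2.6) / 6 = 0.2500%
Mean R_m = (4.7 + 11.7 − 5.3 − 0.7 − 5.5 + 4.8) / 6 = 1.6167%
Σ(R_i − R̄_i)(R_m − R̄_m) = 295.0250  ⇒  Cov = 295.0250 / 5 = 59.0050
Σ(R_m − R̄_m)² = 225.1683  ⇒  Var(R_m) = 225.1683 / 5 = 45.0337
β = Cov / Var(R_m) = 59.0050 / 45.0337 = 1.3102
MRP = 10.4% − 2.8% = 7.60%
E(R) = R_f + β × MRP = 2.8% + 1.3102 × 7.6% = 12.76%

12.76%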